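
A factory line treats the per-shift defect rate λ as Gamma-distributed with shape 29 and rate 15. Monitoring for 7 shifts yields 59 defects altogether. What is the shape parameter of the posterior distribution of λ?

88

Total count 59 over total exposure 7 shifts.
The Gamma prior is conjugate for the Poisson rate, so λ | data ~ Gamma(29+59, 15+7) = Gamma(88, 22).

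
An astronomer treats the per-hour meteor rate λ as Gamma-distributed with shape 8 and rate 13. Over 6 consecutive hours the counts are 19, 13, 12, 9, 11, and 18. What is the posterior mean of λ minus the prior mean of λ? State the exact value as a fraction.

1018/247

Total count: 19 + 13 + 12 + 9 + 11 + 18 = 82.
Total exposure: 6 hours.
By Gamma–Poisson conjugacy, the posterior is Gamma(α + Σx, β + Σt) = Gamma(8 + 82, 13 + 6) = Gamma(90, 19).
Posterior mean = 90/19 = 90/19; prior mean = 8/13 = 8/13. Difference = 90/19 − 8/13 = 1018/247.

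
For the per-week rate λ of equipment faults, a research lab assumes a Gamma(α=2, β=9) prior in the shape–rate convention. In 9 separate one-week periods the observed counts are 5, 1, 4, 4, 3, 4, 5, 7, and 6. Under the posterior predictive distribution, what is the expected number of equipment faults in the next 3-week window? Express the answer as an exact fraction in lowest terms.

41/6

Total count: 5 + 1 + 4 + 4 + 3 + 4 + 5 + 7 + 6 = 39.
Total exposure: 9 weeks.
Gamma(α, β) with Poisson data over total exposure Σt gives posterior Gamma(α+Σx, β+Σt) = Gamma(41, 18).
Predictive mean over a 3-week window = T·E[λ|data] = 3·41/18 = 41/6.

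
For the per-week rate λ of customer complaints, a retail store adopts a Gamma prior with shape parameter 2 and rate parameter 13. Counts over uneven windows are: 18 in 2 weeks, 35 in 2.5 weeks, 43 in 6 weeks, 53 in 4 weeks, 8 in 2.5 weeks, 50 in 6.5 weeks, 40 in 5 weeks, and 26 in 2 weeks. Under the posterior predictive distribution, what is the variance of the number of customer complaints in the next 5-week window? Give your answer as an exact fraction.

Total count: 18 + 35 + 43 + 53 + 8 + 50 + 40 + 26 = 273.
Total exposure: 2 + 2.5 + 6 + 4 + 2.5 + 6.5 + 5 + 2 = 30.5 weeks.
Gamma(α, β) with Poisson data over total exposure Σt gives posterior Gamma(α+Σx, β+Σt) = Gamma(275, 87/2).
The posterior predictive for a window of length T is Negative Binomial with variance T·α'·(β'+T)/β'² = 5·275·(97/2)/(7569/4) = 266750/7569.

266750/7569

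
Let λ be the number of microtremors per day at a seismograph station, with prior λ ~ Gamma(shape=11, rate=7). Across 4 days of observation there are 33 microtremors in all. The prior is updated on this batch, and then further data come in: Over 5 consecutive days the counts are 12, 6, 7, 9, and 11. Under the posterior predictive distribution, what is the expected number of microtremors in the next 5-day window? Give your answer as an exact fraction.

Total count 33 over total exposure 4 days.
After the first batch: Gamma(11 + 33, 7 + 4) = Gamma(44, 11).
Total count: 12 + 6 + 7 + 9 + 11 = 45.
Total exposure: 5 days.
After the second batch: Gamma(44 + 45, 11 + 5) = Gamma(89, 16).
Predictive mean over a 5-day window = T·E[λ|data] = 5·89/16 = 445/16.

445/16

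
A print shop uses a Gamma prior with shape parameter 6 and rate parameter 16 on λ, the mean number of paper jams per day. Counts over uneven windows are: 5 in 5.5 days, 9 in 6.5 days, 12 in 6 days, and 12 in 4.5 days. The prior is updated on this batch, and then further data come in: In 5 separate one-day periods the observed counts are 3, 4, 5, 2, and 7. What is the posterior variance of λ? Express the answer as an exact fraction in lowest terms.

260/7569

Total count: 5 + 9 + 12 + 12 = 38.
Total exposure: 5.5 + 6.5 + 6 + 4.5 = 22.5 days.
After the first batch: Gamma(6 + 38, 16 + 22.5) = Gamma(44, 77/2).
Total count: 3 + 4 + 5 + 2 + 7 = 21.
Total exposure: 5 days.
After the second batch: Gamma(44 + 21, 77/2 + 5) = Gamma(65, 87/2).
Posterior variance = α'/β'² = 65/(7569/4) = 260/7569.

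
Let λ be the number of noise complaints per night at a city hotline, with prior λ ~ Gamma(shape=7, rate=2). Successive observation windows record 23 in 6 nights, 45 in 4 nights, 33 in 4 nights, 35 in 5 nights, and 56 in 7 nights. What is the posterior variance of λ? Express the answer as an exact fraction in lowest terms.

199/784

Total count: 23 + 45 + 33 + 35 + 56 = 192.
Total exposure: 6 + 4 + 4 + 5 + 7 = 26 nights.
The Gamma prior is conjugate for the Poisson rate, so λ | data ~ Gamma(7+192, 2+26) = Gamma(199, 28).
Posterior variance = α'/β'² = 199/784.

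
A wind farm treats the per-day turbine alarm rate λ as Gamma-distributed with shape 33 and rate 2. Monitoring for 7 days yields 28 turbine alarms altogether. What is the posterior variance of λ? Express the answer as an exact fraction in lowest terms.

61/81

Total count 28 over total exposure 7 days.
By Gamma–Poisson conjugacy, the posterior is Gamma(α + Σx, β + Σt) = Gamma(33 + 28, 2 + 7) = Gamma(61, 9).
Posterior variance = α'/β'² = 61/81.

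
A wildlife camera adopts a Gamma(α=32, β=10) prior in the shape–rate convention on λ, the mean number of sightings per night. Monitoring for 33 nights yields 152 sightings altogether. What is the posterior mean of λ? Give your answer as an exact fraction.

184/43

Total count 152 over total exposure 33 nights.
Conjugate update: add total count to the shape and total exposure to the rate, giving Gamma(184, 43).
Posterior mean = α'/β' = 184/43.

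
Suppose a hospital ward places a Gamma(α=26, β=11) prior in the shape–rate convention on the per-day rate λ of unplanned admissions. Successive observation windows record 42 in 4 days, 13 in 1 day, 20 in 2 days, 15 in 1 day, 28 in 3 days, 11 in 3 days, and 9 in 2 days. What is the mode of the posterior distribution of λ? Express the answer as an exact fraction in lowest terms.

163/27

Total count: 42 + 13 + 20 + 15 + 28 + 11 + 9 = 138.
Total exposure: 4 + 1 + 2 + 1 + 3 + 3 + 2 = 16 days.
Posterior: α' = 26 + 138 = 164, β' = 11 + 16 = 27.
Posterior mode = (α'−1)/β' = 163/27.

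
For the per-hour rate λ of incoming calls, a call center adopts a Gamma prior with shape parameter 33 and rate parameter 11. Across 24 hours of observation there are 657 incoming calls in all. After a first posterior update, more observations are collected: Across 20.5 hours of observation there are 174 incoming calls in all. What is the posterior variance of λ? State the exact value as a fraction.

384/1369

Total count 657 over total exposure 24 hours.
After the first batch: Gamma(33 + 657, 11 + 24) = Gamma(690, 35).
Total count 174 over total exposure 20.5 hours.
After the second batch: Gamma(690 + 174, 35 + 20.5) = Gamma(864, 111/2).
Posterior variance = α'/β'² = 864/(12321/4) = 384/1369.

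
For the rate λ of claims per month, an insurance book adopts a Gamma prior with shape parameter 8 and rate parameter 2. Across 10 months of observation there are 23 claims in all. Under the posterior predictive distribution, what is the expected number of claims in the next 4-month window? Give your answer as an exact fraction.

Total count 23 over total exposure 10 months.
Posterior: α' = 8 + 23 = 31, β' = 2 + 10 = 12.
Predictive mean over a 4-month window = T·E[λ|data] = 4·31/12 = 31/3.

31/3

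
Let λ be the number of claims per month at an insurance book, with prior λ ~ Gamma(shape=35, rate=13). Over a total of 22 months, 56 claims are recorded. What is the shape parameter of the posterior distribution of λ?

Total count 56 over total exposure 22 months.
Conjugate update: add total count to the shape and total exposure to the rate, giving Gamma(91, 35).

91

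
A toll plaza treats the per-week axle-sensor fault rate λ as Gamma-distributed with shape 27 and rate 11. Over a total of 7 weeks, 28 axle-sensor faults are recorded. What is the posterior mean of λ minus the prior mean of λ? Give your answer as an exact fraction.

Total count 28 over total exposure 7 weeks.
Gamma(α, β) with Poisson data over total exposure Σt gives posterior Gamma(α+Σx, β+Σt) = Gamma(55, 18).
Posterior mean = 55/18 = 55/18; prior mean = 27/11 = 27/11. Difference = 55/18 − 27/11 = 119/198.

119/198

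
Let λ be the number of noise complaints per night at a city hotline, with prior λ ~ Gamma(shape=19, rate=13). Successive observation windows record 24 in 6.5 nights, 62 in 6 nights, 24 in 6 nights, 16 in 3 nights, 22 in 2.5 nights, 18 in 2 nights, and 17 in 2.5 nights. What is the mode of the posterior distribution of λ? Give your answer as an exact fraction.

Total count: 24 + 62 + 24 + 16 + 22 + 18 + 17 = 183.
Total exposure: 6.5 + 6 + 6 + 3 + 2.5 + 2 + 2.5 = 28.5 nights.
The Gamma prior is conjugate for the Poisson rate, so λ | data ~ Gamma(19+183, 13+28.5) = Gamma(202, 83/2).
Posterior mode = (α'−1)/β' = 201/(83/2) = 402/83.

402/83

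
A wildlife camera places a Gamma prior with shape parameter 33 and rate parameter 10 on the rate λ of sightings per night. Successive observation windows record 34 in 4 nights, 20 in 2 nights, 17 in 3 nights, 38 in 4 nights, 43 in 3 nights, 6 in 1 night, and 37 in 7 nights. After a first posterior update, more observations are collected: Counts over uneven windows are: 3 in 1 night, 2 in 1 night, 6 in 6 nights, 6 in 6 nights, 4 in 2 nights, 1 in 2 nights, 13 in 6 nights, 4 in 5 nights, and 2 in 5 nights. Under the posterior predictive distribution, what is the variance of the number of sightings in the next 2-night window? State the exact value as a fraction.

9415/1156

Total count: 34 + 20 + 17 + 38 + 43 + 6 + 37 = 195.
Total exposure: 4 + 2 + 3 + 4 + 3 + 1 + 7 = 24 nights.
After the first batch: Gamma(33 + 195, 10 + 24) = Gamma(228, 34).
Total count: 3 + 2 + 6 + 6 + 4 + 1 + 13 + 4 + 2 = 41.
Total exposure: 1 + 1 + 6 + 6 + 2 + 2 + 6 + 5 + 5 = 34 nights.
After the second batch: Gamma(228 + 41, 34 + 34) = Gamma(269, 68).
The posterior predictive for a window of length T is Negative Binomial with variance T·α'·(β'+T)/β'² = 2·269·70/4624 = 9415/1156.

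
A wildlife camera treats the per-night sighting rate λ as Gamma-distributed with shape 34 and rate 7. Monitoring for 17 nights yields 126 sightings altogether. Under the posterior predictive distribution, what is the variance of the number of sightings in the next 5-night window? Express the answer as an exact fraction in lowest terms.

Total count 126 over total exposure 17 nights.
Conjugate update: add total count to the shape and total exposure to the rate, giving Gamma(160, 24).
The posterior predictive for a window of length T is Negative Binomial with variance T·α'·(β'+T)/β'² = 5·160·29/576 = 725/18.

725/18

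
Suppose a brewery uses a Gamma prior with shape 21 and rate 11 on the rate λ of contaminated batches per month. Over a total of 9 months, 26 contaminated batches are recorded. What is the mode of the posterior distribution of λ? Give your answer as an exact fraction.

23/10

Total count 26 over total exposure 9 months.
By Gamma–Poisson conjugacy, the posterior is Gamma(α + Σx, β + Σt) = Gamma(21 + 26, 11 + 9) = Gamma(47, 20).
Posterior mode = (α'−1)/β' = 46/20 = 23/10.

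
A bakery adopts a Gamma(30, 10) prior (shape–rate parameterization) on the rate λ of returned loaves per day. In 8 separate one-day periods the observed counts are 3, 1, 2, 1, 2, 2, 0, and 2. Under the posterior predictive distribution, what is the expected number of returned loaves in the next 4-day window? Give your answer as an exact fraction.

86/9

Total count: 3 + 1 + 2 + 1 + 2 + 2 + 0 + 2 = 13.
Total exposure: 8 days.
Posterior: α' = 30 + 13 = 43, β' = 10 + 8 = 18.
Predictive mean over a 4-day window = T·E[λ|data] = 4·43/18 = 86/9.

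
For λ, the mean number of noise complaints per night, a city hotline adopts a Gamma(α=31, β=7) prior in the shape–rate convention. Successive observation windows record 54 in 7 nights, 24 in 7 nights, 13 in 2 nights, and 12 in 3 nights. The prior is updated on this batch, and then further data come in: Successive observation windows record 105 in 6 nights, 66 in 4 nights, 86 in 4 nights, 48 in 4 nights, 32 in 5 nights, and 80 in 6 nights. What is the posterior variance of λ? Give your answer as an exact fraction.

Total count: 54 + 24 + 13 + 12 = 103.
Total exposure: 7 + 7 + 2 + 3 = 19 nights.
After the first batch: Gamma(31 + 103, 7 + 19) = Gamma(134, 26).
Total count: 105 + 66 + 86 + 48 + 32 + 80 = 417.
Total exposure: 6 + 4 + 4 + 4 + 5 + 6 = 29 nights.
After the second batch: Gamma(134 + 417, 26 + 29) = Gamma(551, 55).
Posterior variance = α'/β'² = 551/3025.

551/3025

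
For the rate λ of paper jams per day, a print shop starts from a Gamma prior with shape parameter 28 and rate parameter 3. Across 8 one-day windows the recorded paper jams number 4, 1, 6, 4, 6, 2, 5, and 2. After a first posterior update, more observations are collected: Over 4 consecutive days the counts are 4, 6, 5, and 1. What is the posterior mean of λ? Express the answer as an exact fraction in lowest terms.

74/15

Total count: 4 + 1 + 6 + 4 + 6 + 2 + 5 + 2 = 30.
Total exposure: 8 days.
After the first batch: Gamma(28 + 30, 3 + 8) = Gamma(58, 11).
Total count: 4 + 6 + 5 + 1 = 16.
Total exposure: 4 days.
After the second batch: Gamma(58 + 16, 11 + 4) = Gamma(74, 15).
Posterior mean = α'/β' = 74/15.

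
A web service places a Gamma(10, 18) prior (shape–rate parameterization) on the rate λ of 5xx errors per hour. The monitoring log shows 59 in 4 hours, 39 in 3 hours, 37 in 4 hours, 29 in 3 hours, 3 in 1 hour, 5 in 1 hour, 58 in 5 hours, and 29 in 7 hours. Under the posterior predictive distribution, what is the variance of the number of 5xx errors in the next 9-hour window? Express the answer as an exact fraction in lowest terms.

Total count: 59 + 39 + 37 + 29 + 3 + 5 + 58 + 29 = 259.
Total exposure: 4 + 3 + 4 + 3 + 1 + 1 + 5 + 7 = 28 hours.
Posterior: α' = 10 + 259 = 269, β' = 18 + 28 = 46.
The posterior predictive for a window of length T is Negative Binomial with variance T·α'·(β'+T)/β'² = 9·269·55/2116 = 133155/2116.

133155/2116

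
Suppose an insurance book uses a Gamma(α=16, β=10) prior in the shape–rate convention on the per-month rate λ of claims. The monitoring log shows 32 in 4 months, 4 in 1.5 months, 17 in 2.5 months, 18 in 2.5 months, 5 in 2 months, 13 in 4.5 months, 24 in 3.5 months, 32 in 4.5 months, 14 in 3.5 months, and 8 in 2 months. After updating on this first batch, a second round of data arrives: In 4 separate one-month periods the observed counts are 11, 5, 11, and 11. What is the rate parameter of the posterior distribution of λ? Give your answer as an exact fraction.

89/2

Total count: 32 + 4 + 17 + 18 + 5 + 13 + 24 + 32 + 14 + 8 = 167.
Total exposure: 4 + 1.5 + 2.5 + 2.5 + 2 + 4.5 + 3.5 + 4.5 + 3.5 + 2 = 30.5 months.
After the first batch: Gamma(16 + 167, 10 + 30.5) = Gamma(183, 81/2).
Total count: 11 + 5 + 11 + 11 = 38.
Total exposure: 4 months.
After the second batch: Gamma(183 + 38, 81/2 + 4) = Gamma(221, 89/2).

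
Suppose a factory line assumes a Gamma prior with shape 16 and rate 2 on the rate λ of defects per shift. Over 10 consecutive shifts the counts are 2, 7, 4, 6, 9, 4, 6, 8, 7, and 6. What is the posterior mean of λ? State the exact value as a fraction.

Total count: 2 + 7 + 4 + 6 + 9 + 4 + 6 + 8 + 7 + 6 = 59.
Total exposure: 10 shifts.
Posterior: α' = 16 + 59 = 75, β' = 2 + 10 = 12.
Posterior mean = α'/β' = 75/12 = 25/4.

25/4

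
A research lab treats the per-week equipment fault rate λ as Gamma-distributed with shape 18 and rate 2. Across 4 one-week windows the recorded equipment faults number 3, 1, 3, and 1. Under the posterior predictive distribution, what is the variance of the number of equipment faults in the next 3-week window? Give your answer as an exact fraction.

Total count: 3 + 1 + 3 + 1 = 8.
Total exposure: 4 weeks.
Conjugate update: add total count to the shape and total exposure to the rate, giving Gamma(26, 6).
The posterior predictive for a window of length T is Negative Binomial with variance T·α'·(β'+T)/β'² = 3·26·9/36 = 39/2.

39/2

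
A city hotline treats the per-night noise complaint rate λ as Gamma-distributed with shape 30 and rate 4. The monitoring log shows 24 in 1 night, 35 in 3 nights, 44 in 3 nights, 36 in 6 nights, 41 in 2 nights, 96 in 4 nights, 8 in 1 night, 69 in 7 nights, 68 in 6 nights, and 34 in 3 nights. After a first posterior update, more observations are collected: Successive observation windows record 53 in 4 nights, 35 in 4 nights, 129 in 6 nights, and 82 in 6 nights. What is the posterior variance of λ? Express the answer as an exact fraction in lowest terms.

Total count: 24 + 35 + 44 + 36 + 41 + 96 + 8 + 69 + 68 + 34 = 455.
Total exposure: 1 + 3 + 3 + 6 + 2 + 4 + 1 + 7 + 6 + 3 = 36 nights.
After the first batch: Gamma(30 + 455, 4 + 36) = Gamma(485, 40).
Total count: 53 + 35 + 129 + 82 = 299.
Total exposure: 4 + 4 + 6 + 6 = 20 nights.
After the second batch: Gamma(485 + 299, 40 + 20) = Gamma(784, 60).
Posterior variance = α'/β'² = 784/3600 = 49/225.

49/225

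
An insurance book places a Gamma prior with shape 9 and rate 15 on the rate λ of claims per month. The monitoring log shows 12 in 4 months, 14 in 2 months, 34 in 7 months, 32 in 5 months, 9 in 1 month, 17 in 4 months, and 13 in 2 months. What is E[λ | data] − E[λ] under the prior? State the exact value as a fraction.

29/10

Total count: 12 + 14 + 34 + 32 + 9 + 17 + 13 = 131.
Total exposure: 4 + 2 + 7 + 5 + 1 + 4 + 2 = 25 months.
Gamma(α, β) with Poisson data over total exposure Σt gives posterior Gamma(α+Σx, β+Σt) = Gamma(140, 40).
Posterior mean = 140/40 = 7/2; prior mean = 9/15 = 3/5. Difference = 7/2 − 3/5 = 29/10.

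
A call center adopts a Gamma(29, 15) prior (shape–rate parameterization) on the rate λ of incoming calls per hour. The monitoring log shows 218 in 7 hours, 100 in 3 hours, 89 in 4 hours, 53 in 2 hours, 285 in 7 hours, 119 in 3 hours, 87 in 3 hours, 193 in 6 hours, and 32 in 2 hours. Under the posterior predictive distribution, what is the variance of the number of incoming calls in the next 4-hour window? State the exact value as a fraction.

Total count: 218 + 100 + 89 + 53 + 285 + 119 + 87 + 193 + 32 = 1176.
Total exposure: 7 + 3 + 4 + 2 + 7 + 3 + 3 + 6 + 2 = 37 hours.
The Gamma prior is conjugate for the Poisson rate, so λ | data ~ Gamma(29+1176, 15+37) = Gamma(1205, 52).
The posterior predictive for a window of length T is Negative Binomial with variance T·α'·(β'+T)/β'² = 4·1205·56/2704 = 16870/169.

16870/169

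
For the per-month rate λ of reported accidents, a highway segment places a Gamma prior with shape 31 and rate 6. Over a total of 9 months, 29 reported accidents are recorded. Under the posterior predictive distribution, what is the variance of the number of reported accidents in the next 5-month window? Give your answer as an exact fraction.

Total count 29 over total exposure 9 months.
Gamma(α, β) with Poisson data over total exposure Σt gives posterior Gamma(α+Σx, β+Σt) = Gamma(60, 15).
The posterior predictive for a window of length T is Negative Binomial with variance T·α'·(β'+T)/β'² = 5·60·20/225 = 80/3.

80/3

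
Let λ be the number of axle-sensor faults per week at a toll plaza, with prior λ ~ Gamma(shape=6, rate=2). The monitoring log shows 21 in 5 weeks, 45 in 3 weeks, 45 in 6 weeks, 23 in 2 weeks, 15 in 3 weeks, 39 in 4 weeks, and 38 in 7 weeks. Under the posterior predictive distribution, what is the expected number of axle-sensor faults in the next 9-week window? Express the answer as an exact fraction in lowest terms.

Total count: 21 + 45 + 45 + 23 + 15 + 39 + 38 = 226.
Total exposure: 5 + 3 + 6 + 2 + 3 + 4 + 7 = 30 weeks.
Conjugate update: add total count to the shape and total exposure to the rate, giving Gamma(232, 32).
Predictive mean over a 9-week window = T·E[λ|data] = 9·232/32 = 261/4.

261/4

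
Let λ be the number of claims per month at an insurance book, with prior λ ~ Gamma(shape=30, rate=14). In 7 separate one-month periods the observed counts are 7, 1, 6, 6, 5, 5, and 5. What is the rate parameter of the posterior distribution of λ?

Total count: 7 + 1 + 6 + 6 + 5 + 5 + 5 = 35.
Total exposure: 7 months.
The Gamma prior is conjugate for the Poisson rate, so λ | data ~ Gamma(30+35, 14+7) = Gamma(65, 21).

21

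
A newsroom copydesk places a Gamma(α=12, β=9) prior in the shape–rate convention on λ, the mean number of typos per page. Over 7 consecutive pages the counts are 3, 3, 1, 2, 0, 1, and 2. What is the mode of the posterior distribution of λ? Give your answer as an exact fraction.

Total count: 3 + 3 + 1 + 2 + 0 + 1 + 2 = 12.
Total exposure: 7 pages.
Posterior: α' = 12 + 12 = 24, β' = 9 + 7 = 16.
Posterior mode = (α'−1)/β' = 23/16.

23/16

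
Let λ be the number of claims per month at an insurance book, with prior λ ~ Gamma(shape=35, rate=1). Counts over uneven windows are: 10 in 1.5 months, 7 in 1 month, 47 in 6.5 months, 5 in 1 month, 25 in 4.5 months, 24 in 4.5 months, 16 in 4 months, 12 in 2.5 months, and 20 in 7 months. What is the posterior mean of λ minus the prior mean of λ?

Total count: 10 + 7 + 47 + 5 + 25 + 24 + 16 + 12 + 20 = 166.
Total exposure: 1.5 + 1 + 6.5 + 1 + 4.5 + 4.5 + 4 + 2.5 + 7 = 32.5 months.
Posterior: α' = 35 + 166 = 201, β' = 1 + 32.5 = 67/2.
Posterior mean = 201/(67/2) = 6; prior mean = 35/1 = 35. Difference = 6 − 35 = -29.

-29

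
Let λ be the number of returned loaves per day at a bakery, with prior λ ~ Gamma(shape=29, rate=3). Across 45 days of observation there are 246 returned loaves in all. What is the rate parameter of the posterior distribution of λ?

Total count 246 over total exposure 45 days.
By Gamma–Poisson conjugacy, the posterior is Gamma(α + Σx, β + Σt) = Gamma(29 + 246, 3 + 45) = Gamma(275, 48).

48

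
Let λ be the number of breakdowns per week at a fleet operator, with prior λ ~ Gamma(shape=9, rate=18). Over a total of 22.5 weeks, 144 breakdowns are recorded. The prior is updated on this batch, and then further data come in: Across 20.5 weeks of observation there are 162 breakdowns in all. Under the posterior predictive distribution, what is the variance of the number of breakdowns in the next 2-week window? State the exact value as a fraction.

Total count 144 over total exposure 22.5 weeks.
After the first batch: Gamma(9 + 144, 18 + 22.5) = Gamma(153, 81/2).
Total count 162 over total exposure 20.5 weeks.
After the second batch: Gamma(153 + 162, 81/2 + 20.5) = Gamma(315, 61).
The posterior predictive for a window of length T is Negative Binomial with variance T·α'·(β'+T)/β'² = 2·315·63/3721 = 39690/3721.

39690/3721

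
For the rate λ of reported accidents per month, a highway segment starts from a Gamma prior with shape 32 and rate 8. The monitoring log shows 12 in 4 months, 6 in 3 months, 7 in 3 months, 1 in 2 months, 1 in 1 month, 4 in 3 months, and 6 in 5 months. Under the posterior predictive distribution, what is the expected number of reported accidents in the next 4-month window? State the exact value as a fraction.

276/29

Total count: 12 + 6 + 7 + 1 + 1 + 4 + 6 = 37.
Total exposure: 4 + 3 + 3 + 2 + 1 + 3 + 5 = 21 months.
Posterior: α' = 32 + 37 = 69, β' = 8 + 21 = 29.
Predictive mean over a 4-month window = T·E[λ|data] = 4·69/29 = 276/29.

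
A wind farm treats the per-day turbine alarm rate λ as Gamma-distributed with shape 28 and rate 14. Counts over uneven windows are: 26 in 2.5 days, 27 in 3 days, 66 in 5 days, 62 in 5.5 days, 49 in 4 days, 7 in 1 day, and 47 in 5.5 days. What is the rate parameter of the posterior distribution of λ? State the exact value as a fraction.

81/2

Total count: 26 + 27 + 66 + 62 + 49 + 7 + 47 = 284.
Total exposure: 2.5 + 3 + 5 + 5.5 + 4 + 1 + 5.5 = 26.5 days.
Gamma(α, β) with Poisson data over total exposure Σt gives posterior Gamma(α+Σx, β+Σt) = Gamma(312, 81/2).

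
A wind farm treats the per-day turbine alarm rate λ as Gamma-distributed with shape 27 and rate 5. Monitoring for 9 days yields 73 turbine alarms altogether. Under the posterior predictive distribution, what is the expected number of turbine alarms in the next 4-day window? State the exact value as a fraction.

200/7

Total count 73 over total exposure 9 days.
Posterior: α' = 27 + 73 = 100, β' = 5 + 9 = 14.
Predictive mean over a 4-day window = T·E[λ|data] = 4·100/14 = 200/7.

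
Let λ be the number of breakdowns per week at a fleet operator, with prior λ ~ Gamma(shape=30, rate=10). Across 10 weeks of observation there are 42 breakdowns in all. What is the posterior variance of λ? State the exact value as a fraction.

9/50

Total count 42 over total exposure 10 weeks.
The Gamma prior is conjugate for the Poisson rate, so λ | data ~ Gamma(30+42, 10+10) = Gamma(72, 20).
Posterior variance = α'/β'² = 72/400 = 9/50.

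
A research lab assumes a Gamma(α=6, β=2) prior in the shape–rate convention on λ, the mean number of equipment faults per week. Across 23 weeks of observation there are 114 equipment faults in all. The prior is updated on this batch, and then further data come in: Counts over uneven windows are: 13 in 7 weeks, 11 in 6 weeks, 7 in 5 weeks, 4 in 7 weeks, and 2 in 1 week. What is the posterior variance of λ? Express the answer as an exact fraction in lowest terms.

157/2601

Total count 114 over total exposure 23 weeks.
After the first batch: Gamma(6 + 114, 2 + 23) = Gamma(120, 25).
Total count: 13 + 11 + 7 + 4 + 2 = 37.
Total exposure: 7 + 6 + 5 + 7 + 1 = 26 weeks.
After the second batch: Gamma(120 + 37, 25 + 26) = Gamma(157, 51).
Posterior variance = α'/β'² = 157/2601.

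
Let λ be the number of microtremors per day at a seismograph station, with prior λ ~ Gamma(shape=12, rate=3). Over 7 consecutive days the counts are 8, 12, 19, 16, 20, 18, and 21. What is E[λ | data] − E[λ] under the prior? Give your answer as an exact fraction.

43/5

Total count: 8 + 12 + 19 + 16 + 20 + 18 + 21 = 114.
Total exposure: 7 days.
By Gamma–Poisson conjugacy, the posterior is Gamma(α + Σx, β + Σt) = Gamma(12 + 114, 3 + 7) = Gamma(126, 10).
Posterior mean = 126/10 = 63/5; prior mean = 12/3 = 4. Difference = 63/5 − 4 = 43/5.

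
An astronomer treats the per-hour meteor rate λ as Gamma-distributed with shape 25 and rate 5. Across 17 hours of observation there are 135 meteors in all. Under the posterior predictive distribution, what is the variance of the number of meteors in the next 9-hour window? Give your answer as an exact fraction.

Total count 135 over total exposure 17 hours.
The Gamma prior is conjugate for the Poisson rate, so λ | data ~ Gamma(25+135, 5+17) = Gamma(160, 22).
The posterior predictive for a window of length T is Negative Binomial with variance T·α'·(β'+T)/β'² = 9·160·31/484 = 11160/121.

11160/121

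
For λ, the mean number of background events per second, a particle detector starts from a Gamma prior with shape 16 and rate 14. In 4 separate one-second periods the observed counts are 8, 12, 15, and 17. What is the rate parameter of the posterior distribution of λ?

18

Total count: 8 + 12 + 15 + 17 = 52.
Total exposure: 4 seconds.
Posterior: α' = 16 + 52 = 68, β' = 14 + 4 = 18.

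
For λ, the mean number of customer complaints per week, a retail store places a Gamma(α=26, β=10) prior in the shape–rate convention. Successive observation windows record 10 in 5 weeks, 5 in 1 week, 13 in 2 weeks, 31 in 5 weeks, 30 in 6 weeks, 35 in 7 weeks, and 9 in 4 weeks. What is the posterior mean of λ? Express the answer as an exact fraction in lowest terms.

159/40

Total count: 10 + 5 + 13 + 31 + 30 + 35 + 9 = 133.
Total exposure: 5 + 1 + 2 + 5 + 6 + 7 + 4 = 30 weeks.
Posterior: α' = 26 + 133 = 159, β' = 10 + 30 = 40.
Posterior mean = α'/β' = 159/40.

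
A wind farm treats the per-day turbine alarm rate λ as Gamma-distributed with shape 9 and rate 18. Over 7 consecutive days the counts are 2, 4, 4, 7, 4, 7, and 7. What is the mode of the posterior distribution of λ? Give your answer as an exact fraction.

43/25

Total count: 2 + 4 + 4 + 7 + 4 + 7 + 7 = 35.
Total exposure: 7 days.
Conjugate update: add total count to the shape and total exposure to the rate, giving Gamma(44, 25).
Posterior mode = (α'−1)/β' = 43/25.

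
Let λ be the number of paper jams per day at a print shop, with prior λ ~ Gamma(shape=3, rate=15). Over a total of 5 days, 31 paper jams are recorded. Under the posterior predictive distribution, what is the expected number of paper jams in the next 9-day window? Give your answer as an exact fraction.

153/10

Total count 31 over total exposure 5 days.
Gamma(α, β) with Poisson data over total exposure Σt gives posterior Gamma(α+Σx, β+Σt) = Gamma(34, 20).
Predictive mean over a 9-day window = T·E[λ|data] = 9·34/20 = 153/10.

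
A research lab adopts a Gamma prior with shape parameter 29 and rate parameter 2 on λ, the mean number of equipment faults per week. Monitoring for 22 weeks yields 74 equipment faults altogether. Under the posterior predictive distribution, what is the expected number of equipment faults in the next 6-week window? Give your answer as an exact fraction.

Total count 74 over total exposure 22 weeks.
By Gamma–Poisson conjugacy, the posterior is Gamma(α + Σx, β + Σt) = Gamma(29 + 74, 2 + 22) = Gamma(103, 24).
Predictive mean over a 6-week window = T·E[λ|data] = 6·103/24 = 103/4.

103/4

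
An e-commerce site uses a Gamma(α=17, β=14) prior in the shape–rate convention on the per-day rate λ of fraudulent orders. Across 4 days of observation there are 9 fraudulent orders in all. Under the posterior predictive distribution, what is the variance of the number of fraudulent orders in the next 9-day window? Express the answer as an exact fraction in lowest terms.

Total count 9 over total exposure 4 days.
Gamma(α, β) with Poisson data over total exposure Σt gives posterior Gamma(α+Σx, β+Σt) = Gamma(26, 18).
The posterior predictive for a window of length T is Negative Binomial with variance T·α'·(β'+T)/β'² = 9·26·27/324 = 39/2.

39/2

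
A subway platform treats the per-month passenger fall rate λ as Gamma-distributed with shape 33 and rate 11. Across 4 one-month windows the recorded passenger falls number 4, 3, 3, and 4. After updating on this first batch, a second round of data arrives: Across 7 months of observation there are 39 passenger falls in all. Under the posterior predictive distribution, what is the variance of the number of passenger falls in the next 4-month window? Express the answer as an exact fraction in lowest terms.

Total count: 4 + 3 + 3 + 4 = 14.
Total exposure: 4 months.
After the first batch: Gamma(33 + 14, 11 + 4) = Gamma(47, 15).
Total count 39 over total exposure 7 months.
After the second batch: Gamma(47 + 39, 15 + 7) = Gamma(86, 22).
The posterior predictive for a window of length T is Negative Binomial with variance T·α'·(β'+T)/β'² = 4·86·26/484 = 2236/121.

2236/121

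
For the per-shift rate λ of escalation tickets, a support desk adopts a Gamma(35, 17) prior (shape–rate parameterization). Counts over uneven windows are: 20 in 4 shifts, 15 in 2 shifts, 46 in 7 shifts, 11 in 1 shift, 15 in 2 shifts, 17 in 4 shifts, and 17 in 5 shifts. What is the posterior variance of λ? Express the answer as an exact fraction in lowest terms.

Total count: 20 + 15 + 46 + 11 + 15 + 17 + 17 = 141.
Total exposure: 4 + 2 + 7 + 1 + 2 + 4 + 5 = 25 shifts.
Posterior: α' = 35 + 141 = 176, β' = 17 + 25 = 42.
Posterior variance = α'/β'² = 176/1764 = 44/441.

44/441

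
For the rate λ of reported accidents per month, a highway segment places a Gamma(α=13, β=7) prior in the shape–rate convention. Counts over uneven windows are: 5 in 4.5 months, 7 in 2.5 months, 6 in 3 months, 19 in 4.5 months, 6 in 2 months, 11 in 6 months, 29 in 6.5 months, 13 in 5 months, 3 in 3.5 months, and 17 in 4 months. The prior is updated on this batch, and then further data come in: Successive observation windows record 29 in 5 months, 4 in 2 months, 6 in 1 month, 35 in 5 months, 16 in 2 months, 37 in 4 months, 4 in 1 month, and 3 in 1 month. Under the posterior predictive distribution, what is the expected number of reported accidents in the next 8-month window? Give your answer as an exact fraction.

Total count: 5 + 7 + 6 + 19 + 6 + 11 + 29 + 13 + 3 + 17 = 116.
Total exposure: 4.5 + 2.5 + 3 + 4.5 + 2 + 6 + 6.5 + 5 + 3.5 + 4 = 41.5 months.
After the first batch: Gamma(13 + 116, 7 + 41.5) = Gamma(129, 97/2).
Total count: 29 + 4 + 6 + 35 + 16 + 37 + 4 + 3 = 134.
Total exposure: 5 + 2 + 1 + 5 + 2 + 4 + 1 + 1 = 21 months.
After the second batch: Gamma(129 + 134, 97/2 + 21) = Gamma(263, 139/2).
Predictive mean over an 8-month window = T·E[λ|data] = 8·263/(139/2) = 4208/139.

4208/139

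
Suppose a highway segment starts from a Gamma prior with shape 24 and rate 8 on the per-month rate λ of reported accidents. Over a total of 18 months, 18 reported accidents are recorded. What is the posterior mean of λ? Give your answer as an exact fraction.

Total count 18 over total exposure 18 months.
Gamma(α, β) with Poisson data over total exposure Σt gives posterior Gamma(α+Σx, β+Σt) = Gamma(42, 26).
Posterior mean = α'/β' = 42/26 = 21/13.

21/13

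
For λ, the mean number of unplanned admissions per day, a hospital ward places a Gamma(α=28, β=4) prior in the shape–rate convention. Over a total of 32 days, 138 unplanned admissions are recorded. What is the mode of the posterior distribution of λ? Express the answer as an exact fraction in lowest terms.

55/12

Total count 138 over total exposure 32 days.
The Gamma prior is conjugate for the Poisson rate, so λ | data ~ Gamma(28+138, 4+32) = Gamma(166, 36).
Posterior mode = (α'−1)/β' = 165/36 = 55/12.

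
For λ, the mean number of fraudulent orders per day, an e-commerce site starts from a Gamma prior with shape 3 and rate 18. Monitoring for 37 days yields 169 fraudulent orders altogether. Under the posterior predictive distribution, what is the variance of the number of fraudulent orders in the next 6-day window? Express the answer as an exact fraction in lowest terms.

Total count 169 over total exposure 37 days.
Conjugate update: add total count to the shape and total exposure to the rate, giving Gamma(172, 55).
The posterior predictive for a window of length T is Negative Binomial with variance T·α'·(β'+T)/β'² = 6·172·61/3025 = 62952/3025.

62952/3025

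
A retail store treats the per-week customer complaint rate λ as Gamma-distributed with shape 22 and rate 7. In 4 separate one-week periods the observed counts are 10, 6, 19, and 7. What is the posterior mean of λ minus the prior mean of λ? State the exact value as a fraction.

Total count: 10 + 6 + 19 + 7 = 42.
Total exposure: 4 weeks.
By Gamma–Poisson conjugacy, the posterior is Gamma(α + Σx, β + Σt) = Gamma(22 + 42, 7 + 4) = Gamma(64, 11).
Posterior mean = 64/11 = 64/11; prior mean = 22/7 = 22/7. Difference = 64/11 − 22/7 = 206/77.

206/77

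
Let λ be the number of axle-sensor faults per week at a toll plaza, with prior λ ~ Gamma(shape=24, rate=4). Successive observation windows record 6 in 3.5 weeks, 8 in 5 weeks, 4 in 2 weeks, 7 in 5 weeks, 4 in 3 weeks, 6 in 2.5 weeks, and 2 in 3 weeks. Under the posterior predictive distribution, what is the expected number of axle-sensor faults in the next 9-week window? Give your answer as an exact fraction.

Total count: 6 + 8 + 4 + 7 + 4 + 6 + 2 = 37.
Total exposure: 3.5 + 5 + 2 + 5 + 3 + 2.5 + 3 = 24 weeks.
Conjugate update: add total count to the shape and total exposure to the rate, giving Gamma(61, 28).
Predictive mean over a 9-week window = T·E[λ|data] = 9·61/28 = 549/28.

549/28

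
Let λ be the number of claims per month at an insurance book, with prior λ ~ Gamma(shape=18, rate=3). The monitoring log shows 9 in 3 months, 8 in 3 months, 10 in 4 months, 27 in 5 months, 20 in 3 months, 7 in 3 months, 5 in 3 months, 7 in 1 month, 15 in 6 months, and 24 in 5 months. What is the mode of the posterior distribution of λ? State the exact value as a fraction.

Total count: 9 + 8 + 10 + 27 + 20 + 7 + 5 + 7 + 15 + 24 = 132.
Total exposure: 3 + 3 + 4 + 5 + 3 + 3 + 3 + 1 + 6 + 5 = 36 months.
Gamma(α, β) with Poisson data over total exposure Σt gives posterior Gamma(α+Σx, β+Σt) = Gamma(150, 39).
Posterior mode = (α'−1)/β' = 149/39.

149/39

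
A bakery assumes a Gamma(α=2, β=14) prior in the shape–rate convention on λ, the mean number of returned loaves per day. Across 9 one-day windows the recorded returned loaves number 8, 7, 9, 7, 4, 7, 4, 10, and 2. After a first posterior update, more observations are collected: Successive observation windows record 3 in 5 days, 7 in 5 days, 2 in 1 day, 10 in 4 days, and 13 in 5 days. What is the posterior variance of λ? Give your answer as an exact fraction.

95/1849

Total count: 8 + 7 + 9 + 7 + 4 + 7 + 4 + 10 + 2 = 58.
Total exposure: 9 days.
After the first batch: Gamma(2 + 58, 14 + 9) = Gamma(60, 23).
Total count: 3 + 7 + 2 + 10 + 13 = 35.
Total exposure: 5 + 5 + 1 + 4 + 5 = 20 days.
After the second batch: Gamma(60 + 35, 23 + 20) = Gamma(95, 43).
Posterior variance = α'/β'² = 95/1849.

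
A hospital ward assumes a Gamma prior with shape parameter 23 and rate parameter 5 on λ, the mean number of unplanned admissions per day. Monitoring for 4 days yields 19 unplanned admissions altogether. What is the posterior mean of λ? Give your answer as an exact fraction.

14/3

Total count 19 over total exposure 4 days.
Conjugate update: add total count to the shape and total exposure to the rate, giving Gamma(42, 9).
Posterior mean = α'/β' = 42/9 = 14/3.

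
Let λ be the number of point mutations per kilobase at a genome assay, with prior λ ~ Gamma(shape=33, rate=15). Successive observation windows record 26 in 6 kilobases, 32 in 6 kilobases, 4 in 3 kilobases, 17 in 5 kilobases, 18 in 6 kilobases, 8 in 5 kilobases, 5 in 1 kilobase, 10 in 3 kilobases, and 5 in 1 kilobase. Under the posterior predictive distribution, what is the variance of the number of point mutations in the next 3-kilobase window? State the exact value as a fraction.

2844/289

Total count: 26 + 32 + 4 + 17 + 18 + 8 + 5 + 10 + 5 = 125.
Total exposure: 6 + 6 + 3 + 5 + 6 + 5 + 1 + 3 + 1 = 36 kilobases.
Gamma(α, β) with Poisson data over total exposure Σt gives posterior Gamma(α+Σx, β+Σt) = Gamma(158, 51).
The posterior predictive for a window of length T is Negative Binomial with variance T·α'·(β'+T)/β'² = 3·158·54/2601 = 2844/289.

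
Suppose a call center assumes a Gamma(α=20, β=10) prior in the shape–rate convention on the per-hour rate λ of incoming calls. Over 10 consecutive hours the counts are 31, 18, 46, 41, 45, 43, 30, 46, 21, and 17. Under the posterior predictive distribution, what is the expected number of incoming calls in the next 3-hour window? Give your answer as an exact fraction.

537/10

Total count: 31 + 18 + 46 + 41 + 45 + 43 + 30 + 46 + 21 + 17 = 338.
Total exposure: 10 hours.
The Gamma prior is conjugate for the Poisson rate, so λ | data ~ Gamma(20+338, 10+10) = Gamma(358, 20).
Predictive mean over a 3-hour window = T·E[λ|data] = 3·358/20 = 537/10.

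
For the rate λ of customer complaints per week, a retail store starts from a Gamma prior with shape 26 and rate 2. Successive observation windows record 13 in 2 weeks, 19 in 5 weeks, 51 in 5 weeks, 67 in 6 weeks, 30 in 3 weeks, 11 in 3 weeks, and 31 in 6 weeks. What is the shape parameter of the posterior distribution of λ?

248

Total count: 13 + 19 + 51 + 67 + 30 + 11 + 31 = 222.
Total exposure: 2 + 5 + 5 + 6 + 3 + 3 + 6 = 30 weeks.
Posterior: α' = 26 + 222 = 248, β' = 2 + 30 = 32.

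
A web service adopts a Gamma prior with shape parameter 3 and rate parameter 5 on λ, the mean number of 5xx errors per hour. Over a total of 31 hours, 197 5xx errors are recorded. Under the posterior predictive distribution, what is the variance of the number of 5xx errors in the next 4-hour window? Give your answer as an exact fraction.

Total count 197 over total exposure 31 hours.
The Gamma prior is conjugate for the Poisson rate, so λ | data ~ Gamma(3+197, 5+31) = Gamma(200, 36).
The posterior predictive for a window of length T is Negative Binomial with variance T·α'·(β'+T)/β'² = 4·200·40/1296 = 2000/81.

2000/81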